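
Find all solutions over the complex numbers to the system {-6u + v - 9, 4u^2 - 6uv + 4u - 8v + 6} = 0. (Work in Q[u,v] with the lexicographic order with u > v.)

{(-33/16, -27/8), (-1, 3)}

Compute a lex Gröbner basis by Buchberger's algorithm.
f_1 = -6u + v - 9, LT = u.
f_2 = 4u^2 - 6uv + 4u - 8v + 6, LT = u^2.

S(f_1,f_2): lcm = u^2. S = 4/3uv + 1/2u + 2v - 3/2.
  leading term uv: subtract (-2/9v)·f_1 from 4/3uv + 1/2u + 2v - 3/2 → 1/2u + 2/9v^2 - 3/2
  leading term u: subtract (-1/12)·f_1 from 1/2u + 2/9v^2 - 3/2 → 2/9v^2 + 1/12v - 9/4
  leading term v^2: no divisor's leading term divides it; move 2/9v^2 to the remainder.
  leading term v: no divisor's leading term divides it; move 1/12v to the remainder.
  leading term 1: no divisor's leading term divides it; move -9/4 to the remainder.
  remainder 2/9v^2 + 1/12v - 9/4 ≠ 0; add h_3 = 2/9v^2 + 1/12v - 9/4 to the basis.

S(f_1,h_3): leading monomials are coprime, so the S-polynomial reduces to 0 (Buchberger's first criterion).
S(f_2,h_3): leading monomials are coprime, so the S-polynomial reduces to 0 (Buchberger's first criterion).
Every S-polynomial of the final basis reduces to 0, so we have a Gröbner basis.
Inter-reduce: drop elements whose leading term is divisible by another's, tail-reduce, and make monic.
Reduced Gröbner basis: {u - 1/6v + 3/2, v^2 + 3/8v - 81/8}.

A lex Gröbner basis eliminates variables successively. Here v^2 + 3/8v - 81/8 depends only on v, with roots {-27/8, 3}; lifting each root through the earlier basis elements recovers the full solutions.
  v = -27/8: the earlier basis element becomes u + 33/16 = 0, giving u = -33/16 — point (-33/16, -27/8).
  v = 3: the earlier basis element becomes u + 1 = 0, giving u = -1 — point (-1, 3).
Check: every point annihilates each of the original generators.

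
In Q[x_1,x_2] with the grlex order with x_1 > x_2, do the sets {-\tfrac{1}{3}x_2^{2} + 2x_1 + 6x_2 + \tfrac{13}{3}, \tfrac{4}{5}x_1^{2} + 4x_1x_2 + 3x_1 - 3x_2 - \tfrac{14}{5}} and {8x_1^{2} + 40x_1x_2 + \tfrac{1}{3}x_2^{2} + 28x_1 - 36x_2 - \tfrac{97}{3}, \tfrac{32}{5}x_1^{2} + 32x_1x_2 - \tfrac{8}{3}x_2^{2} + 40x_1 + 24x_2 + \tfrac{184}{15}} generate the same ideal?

For a fixed monomial order, each ideal has a unique reduced Gröbner basis; comparing bases decides equality.
Buchberger on the first generating set:
f_1 = -\tfrac{1}{3}x_2^{2} + 2x_1 + 6x_2 + \tfrac{13}{3}, LT = x_2^{2}.
f_2 = \tfrac{4}{5}x_1^{2} + 4x_1x_2 + 3x_1 - 3x_2 - \tfrac{14}{5}, LT = x_1^{2}.

S(f_1,f_2): leading monomials are coprime, so the S-polynomial reduces to 0 (Buchberger's first criterion).
Every S-polynomial of the final basis reduces to 0, so we have a Gröbner basis.
Inter-reduce: drop elements whose leading term is divisible by another's, tail-reduce, and make monic.
Reduced Gröbner basis: {x_1^{2} + 5x_1x_2 + \tfrac{15}{4}x_1 - \tfrac{15}{4}x_2 - \tfrac{7}{2}, x_2^{2} - 6x_1 - 18x_2 - 13}.

Buchberger on the second generating set:
h_1 = 8x_1^{2} + 40x_1x_2 + \tfrac{1}{3}x_2^{2} + 28x_1 - 36x_2 - \tfrac{97}{3}, LT = x_1^{2}.
h_2 = \tfrac{32}{5}x_1^{2} + 32x_1x_2 - \tfrac{8}{3}x_2^{2} + 40x_1 + 24x_2 + \tfrac{184}{15}, LT = x_1^{2}.

S(h_1,h_2): lcm = x_1^{2}. S = \tfrac{11}{24}x_2^{2} - \tfrac{11}{4}x_1 - \tfrac{33}{4}x_2 - \tfrac{143}{24}.
  leading term x_2^{2}: no divisor's leading term divides it; move \tfrac{11}{24}x_2^{2} to the remainder.
  leading term x_1: no divisor's leading term divides it; move -\tfrac{11}{4}x_1 to the remainder.
  leading term x_2: no divisor's leading term divides it; move -\tfrac{33}{4}x_2 to the remainder.
  leading term 1: no divisor's leading term divides it; move -\tfrac{143}{24} to the remainder.
  remainder \tfrac{11}{24}x_2^{2} - \tfrac{11}{4}x_1 - \tfrac{33}{4}x_2 - \tfrac{143}{24} ≠ 0; add k_3 = \tfrac{11}{24}x_2^{2} - \tfrac{11}{4}x_1 - \tfrac{33}{4}x_2 - \tfrac{143}{24} to the basis.

S(h_1,k_3): leading monomials are coprime, so the S-polynomial reduces to 0 (Buchberger's first criterion).
S(h_2,k_3): leading monomials are coprime, so the S-polynomial reduces to 0 (Buchberger's first criterion).
Every S-polynomial of the final basis reduces to 0, so we have a Gröbner basis.
Inter-reduce: drop elements whose leading term is divisible by another's, tail-reduce, and make monic.
Reduced Gröbner basis: {x_1^{2} + 5x_1x_2 + \tfrac{15}{4}x_1 - \tfrac{15}{4}x_2 - \tfrac{7}{2}, x_2^{2} - 6x_1 - 18x_2 - 13}.

The two bases agree; hence the ideals are identical.
The choice of monomial ordering does not affect the verdict — as long as both bases are computed under the same ordering, their equality decides ideal equality.

Yes, the ideals are equal.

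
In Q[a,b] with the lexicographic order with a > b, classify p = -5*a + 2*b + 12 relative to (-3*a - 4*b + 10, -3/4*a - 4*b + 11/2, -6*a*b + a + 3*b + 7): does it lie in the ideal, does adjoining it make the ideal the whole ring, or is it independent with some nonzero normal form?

Adjoining -5*a + 2*b + 12 makes the ideal the whole ring: the system is inconsistent.

First compute the reduced Gröbner basis of I by Buchberger's algorithm.
f_1 = -3*a - 4*b + 10, LT = a.
f_2 = -3/4*a - 4*b + 11/2, LT = a.
f_3 = -6*a*b + a + 3*b + 7, LT = a*b.

S(f_1,f_2): lcm = a. S = -4*b + 4.
  leading term b: no divisor's leading term divides it; move -4*b to the remainder.
  leading term 1: no divisor's leading term divides it; move 4 to the remainder.
  remainder -4*b + 4 ≠ 0; add h_4 = -4*b + 4 to the basis.

The other S-polynomials (S(f_1,f_3), S(f_2,f_3), S(f_1,h_4), S(f_2,h_4), S(f_3,h_4)) all reduce to 0 modulo the current basis, so we have a Gröbner basis.
Inter-reduce: drop elements whose leading term is divisible by another's, tail-reduce, and make monic.
Reduced Gröbner basis: {a - 2, b - 1}.
Label its elements g_1 = a - 2, g_2 = b - 1.

Reduce p = -5*a + 2*b + 12 modulo G:
  leading term a: subtract (-5)·g_1 from -5*a + 2*b + 12 → 2*b + 2
  leading term b: subtract (2)·g_2 from 2*b + 2 → 4
  leading term 1: no divisor's leading term divides it; move 4 to the remainder.
  normal form = 4.
The normal form is nonzero, so p ∉ I. Since p minus its normal form lies in I, I + (p) = I + (r) where r = 4; decide whether this ideal is the whole ring.
Here r = 4 is a nonzero constant, hence a unit: 1 ∈ I + (p), the Gröbner basis of I + (p) is {1}, and the enlarged system has no common solution — adjoining p is inconsistent.

Ideal membership is decidable via reduction modulo a Gröbner basis.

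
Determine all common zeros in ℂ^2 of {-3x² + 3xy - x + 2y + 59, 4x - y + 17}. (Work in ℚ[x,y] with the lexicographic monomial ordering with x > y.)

Compute a lex Gröbner basis by Buchberger's algorithm.
f_1 = -3x² + 3xy - x + 2y + 59, LT = x².
f_2 = 4x - y + 17, LT = x.

S(f_1,f_2): lcm = x². S = -¾xy - 47/12x - ⅔y - 59/3.
  leading term xy: subtract (-3/16y)·f_2 from -¾xy - 47/12x - ⅔y - 59/3 → -47/12x - 3/16y² + 121/48y - 59/3
  leading term x: subtract (-47/48)·f_2 from -47/12x - 3/16y² + 121/48y - 59/3 → -3/16y² + 37/24y - 145/48
  leading term y²: no divisor's leading term divides it; move -3/16y² to the remainder.
  leading term y: no divisor's leading term divides it; move 37/24y to the remainder.
  leading term 1: no divisor's leading term divides it; move -145/48 to the remainder.
  remainder -3/16y² + 37/24y - 145/48 ≠ 0; add h_3 = -3/16y² + 37/24y - 145/48 to the basis.

The other S-polynomials (S(f_1,h_3), S(f_2,h_3)) all reduce to 0 modulo the current basis, so we have a Gröbner basis.
Inter-reduce: drop elements whose leading term is divisible by another's, tail-reduce, and make monic.
Reduced Gröbner basis: {x - ¼y + 17/4, y² - 74/9y + 145/9}.

Since the basis is lex-ordered, y² - 74/9y + 145/9 is univariate in y. Its roots are {29/9, 5}. Back-substituting each root into the other basis elements fixes the other coordinates.
  y = 29/9: the earlier basis element becomes x + 31/9 = 0, giving x = -31/9 — point (-31/9, 29/9).
  y = 5: the earlier basis element becomes x + 3 = 0, giving x = -3 — point (-3, 5).

{(-31/9, 29/9), (-3, 5)}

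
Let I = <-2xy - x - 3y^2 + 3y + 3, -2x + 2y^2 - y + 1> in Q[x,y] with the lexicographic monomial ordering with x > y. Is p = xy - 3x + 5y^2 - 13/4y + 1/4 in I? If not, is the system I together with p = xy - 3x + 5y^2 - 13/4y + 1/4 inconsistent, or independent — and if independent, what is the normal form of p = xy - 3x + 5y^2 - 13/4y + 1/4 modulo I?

xy - 3x + 5y^2 - 13/4y + 1/4 lies in I (it reduces to 0).

First compute the reduced Gröbner basis of I by Buchberger's algorithm.
f_1 = -2xy - x - 3y^2 + 3y + 3, LT = xy.
f_2 = -2x + 2y^2 - y + 1, LT = x.

S(f_1,f_2): lcm = xy. S = 1/2x + y^3 + y^2 - y - 3/2.
  leading term x: subtract (-1/4)·f_2 from 1/2x + y^3 + y^2 - y - 3/2 → y^3 + 3/2y^2 - 5/4y - 5/4
  leading term y^3: no divisor's leading term divides it; move y^3 to the remainder.
  leading term y^2: no divisor's leading term divides it; move 3/2y^2 to the remainder.
  leading term y: no divisor's leading term divides it; move -5/4y to the remainder.
  leading term 1: no divisor's leading term divides it; move -5/4 to the remainder.
  remainder y^3 + 3/2y^2 - 5/4y - 5/4 ≠ 0; add h_3 = y^3 + 3/2y^2 - 5/4y - 5/4 to the basis.

The other S-polynomials (S(f_1,h_3), S(f_2,h_3)) all reduce to 0 modulo the current basis, so we have a Gröbner basis.
Inter-reduce: drop elements whose leading term is divisible by another's, tail-reduce, and make monic.
Reduced Gröbner basis: {x - y^2 + 1/2y - 1/2, y^3 + 3/2y^2 - 5/4y - 5/4}.
Label its elements g_1 = x - y^2 + 1/2y - 1/2, g_2 = y^3 + 3/2y^2 - 5/4y - 5/4.

Reduce p = xy - 3x + 5y^2 - 13/4y + 1/4 modulo G:
  leading term xy: subtract (y)·g_1 from xy - 3x + 5y^2 - 13/4y + 1/4 → -3x + y^3 + 9/2y^2 - 11/4y + 1/4
  leading term x: subtract (-3)·g_1 from -3x + y^3 + 9/2y^2 - 11/4y + 1/4 → y^3 + 3/2y^2 - 5/4y - 5/4
  leading term y^3: subtract (1)·g_2 from y^3 + 3/2y^2 - 5/4y - 5/4 → 0
  normal form = 0.
Since the normal form is 0, p ∈ I.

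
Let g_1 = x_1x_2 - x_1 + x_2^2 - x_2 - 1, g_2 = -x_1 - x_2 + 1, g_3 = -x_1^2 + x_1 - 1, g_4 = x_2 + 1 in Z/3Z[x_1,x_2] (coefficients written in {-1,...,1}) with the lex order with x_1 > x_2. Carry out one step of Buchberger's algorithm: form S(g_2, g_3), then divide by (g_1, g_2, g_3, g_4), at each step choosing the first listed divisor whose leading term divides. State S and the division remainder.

lcm(LM(g_2), LM(g_3)) = x_1^2.
S = (lcm/LT(g_2))·g_2 − (lcm/LT(g_3))·g_3 = x_1x_2 - 1.
Reduce S modulo (g_1, g_2, g_3, g_4) in that order:
  leading term x_1x_2: subtract (1)·g_1 from x_1x_2 - 1 → x_1 - x_2^2 + x_2
  leading term x_1: subtract (-1)·g_2 from x_1 - x_2^2 + x_2 → -x_2^2 + 1
  leading term x_2^2: subtract (-x_2)·g_4 from -x_2^2 + 1 → x_2 + 1
  leading term x_2: subtract (1)·g_4 from x_2 + 1 → 0
The remainder is 0, so this S-polynomial contributes no new basis element.

S(g_2, g_3) = x_1x_2 - 1; remainder on division = 0.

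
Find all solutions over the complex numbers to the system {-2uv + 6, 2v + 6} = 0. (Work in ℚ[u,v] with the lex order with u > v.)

{(-1, -3)}

Compute a lex Gröbner basis by Buchberger's algorithm.
f_1 = -2uv + 6, LT = uv.
f_2 = 2v + 6, LT = v.

S(f_1,f_2): lcm = uv. S = -3u - 3.
  leading term u: no divisor's leading term divides it; move -3u to the remainder.
  leading term 1: no divisor's leading term divides it; move -3 to the remainder.
  remainder -3u - 3 ≠ 0; add h_3 = -3u - 3 to the basis.

The other S-polynomials (S(f_1,h_3), S(f_2,h_3)) all reduce to 0 modulo the current basis, so we have a Gröbner basis.
Inter-reduce: drop elements whose leading term is divisible by another's, tail-reduce, and make monic.
Reduced Gröbner basis: {u + 1, v + 3}.

A lex Gröbner basis eliminates variables successively. Here v + 3 depends only on v, with roots {-3}; lifting each root through the earlier basis elements recovers the full solutions.
  v = -3: the earlier basis element becomes u + 1 = 0, giving u = -1 — point (-1, -3).
Check: every point annihilates each of the original generators.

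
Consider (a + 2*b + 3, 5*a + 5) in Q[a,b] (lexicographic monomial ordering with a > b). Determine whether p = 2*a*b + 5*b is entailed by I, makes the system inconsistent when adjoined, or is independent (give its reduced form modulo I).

Adjoining 2*a*b + 5*b makes the ideal the whole ring: the system is inconsistent.

First compute the reduced Gröbner basis of I by Buchberger's algorithm.
f_1 = a + 2*b + 3, LT = a.
f_2 = 5*a + 5, LT = a.

S(f_1,f_2): lcm = a. S = 2*b + 2.
  leading term b: no divisor's leading term divides it; move 2*b to the remainder.
  leading term 1: no divisor's leading term divides it; move 2 to the remainder.
  remainder 2*b + 2 ≠ 0; add h_3 = 2*b + 2 to the basis.

The other S-polynomials (S(f_1,h_3), S(f_2,h_3)) all reduce to 0 modulo the current basis, so we have a Gröbner basis.
Inter-reduce: drop elements whose leading term is divisible by another's, tail-reduce, and make monic.
Reduced Gröbner basis: {a + 1, b + 1}.
Label its elements g_1 = a + 1, g_2 = b + 1.

Reduce p = 2*a*b + 5*b modulo G:
  leading term a*b: subtract (2*b)·g_1 from 2*a*b + 5*b → 3*b
  leading term b: subtract (3)·g_2 from 3*b → -3
  leading term 1: no divisor's leading term divides it; move -3 to the remainder.
  normal form = -3.
The normal form is nonzero, so p ∉ I. Since p minus its normal form lies in I, I + (p) = I + (r) where r = -3; decide whether this ideal is the whole ring.
Here r = -3 is a nonzero constant, hence a unit: 1 ∈ I + (p), the Gröbner basis of I + (p) is {1}, and the enlarged system has no common solution — adjoining p is inconsistent.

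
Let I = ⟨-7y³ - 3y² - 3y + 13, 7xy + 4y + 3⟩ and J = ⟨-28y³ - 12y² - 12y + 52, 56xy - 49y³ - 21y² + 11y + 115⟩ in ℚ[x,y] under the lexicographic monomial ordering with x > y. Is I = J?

For a fixed monomial order, each ideal has a unique reduced Gröbner basis; comparing bases decides equality.
Buchberger on the first generating set:
f_1 = -7y³ - 3y² - 3y + 13, LT = y³.
f_2 = 7xy + 4y + 3, LT = xy.

S(f_1,f_2): lcm = xy³. S = 3/7xy² + 3/7xy - 13/7x - 4/7y³ - 3/7y².
  leading term xy²: subtract (3/49y)·f_2 from 3/7xy² + 3/7xy - 13/7x - 4/7y³ - 3/7y² → 3/7xy - 13/7x - 4/7y³ - 33/49y² - 9/49y
  leading term xy: subtract (3/49)·f_2 from 3/7xy - 13/7x - 4/7y³ - 33/49y² - 9/49y → -13/7x - 4/7y³ - 33/49y² - 3/7y - 9/49
  leading term x: no divisor's leading term divides it; move -13/7x to the remainder.
  leading term y³: subtract (4/49)·f_1 from -4/7y³ - 33/49y² - 3/7y - 9/49 → -3/7y² - 9/49y - 61/49
  leading term y²: no divisor's leading term divides it; move -3/7y² to the remainder.
  leading term y: no divisor's leading term divides it; move -9/49y to the remainder.
  leading term 1: no divisor's leading term divides it; move -61/49 to the remainder.
  remainder -13/7x - 3/7y² - 9/49y - 61/49 ≠ 0; add g_3 = -13/7x - 3/7y² - 9/49y - 61/49 to the basis.

S(f_1,g_3): leading monomials are coprime, so the S-polynomial reduces to 0 (Buchberger's first criterion).
S(f_2,g_3): lcm = xy. S = -3/13y³ - 9/91y² - 9/91y + 3/7.
  leading term y³: subtract (3/91)·f_1 from -3/13y³ - 9/91y² - 9/91y + 3/7 → 0
  remainder 0.

Every S-polynomial of the final basis reduces to 0, so we have a Gröbner basis.
Inter-reduce: drop elements whose leading term is divisible by another's, tail-reduce, and make monic.
Reduced Gröbner basis: {x + 3/13y² + 9/91y + 61/91, y³ + 3/7y² + 3/7y - 13/7}.

Buchberger on the second generating set:
h_1 = -28y³ - 12y² - 12y + 52, LT = y³.
h_2 = 56xy - 49y³ - 21y² + 11y + 115, LT = xy.

S(h_1,h_2): lcm = xy³. S = 3/7xy² + 3/7xy - 13/7x + ⅞y⁵ + ⅜y⁴ - 11/56y³ - 115/56y².
  leading term xy²: subtract (3/392y)·h_2 from 3/7xy² + 3/7xy - 13/7x + ⅞y⁵ + ⅜y⁴ - 11/56y³ - 115/56y² → 3/7xy - 13/7x + ⅞y⁵ + ¾y⁴ - 1/28y³ - 419/196y² - 345/392y
  leading term xy: subtract (3/392)·h_2 from 3/7xy - 13/7x + ⅞y⁵ + ¾y⁴ - 1/28y³ - 419/196y² - 345/392y → -13/7x + ⅞y⁵ + ¾y⁴ + 19/56y³ - 775/392y² - 27/28y - 345/392
  leading term x: no divisor's leading term divides it; move -13/7x to the remainder.
  leading term y⁵: subtract (-1/32y²)·h_1 from ⅞y⁵ + ¾y⁴ + 19/56y³ - 775/392y² - 27/28y - 345/392 → ⅜y⁴ - 1/28y³ - 69/196y² - 27/28y - 345/392
  leading term y⁴: subtract (-3/224y)·h_1 from ⅜y⁴ - 1/28y³ - 69/196y² - 27/28y - 345/392 → -11/56y³ - 201/392y² - 15/56y - 345/392
  leading term y³: subtract (11/1568)·h_1 from -11/56y³ - 201/392y² - 15/56y - 345/392 → -3/7y² - 9/49y - 61/49
  leading term y²: no divisor's leading term divides it; move -3/7y² to the remainder.
  leading term y: no divisor's leading term divides it; move -9/49y to the remainder.
  leading term 1: no divisor's leading term divides it; move -61/49 to the remainder.
  remainder -13/7x - 3/7y² - 9/49y - 61/49 ≠ 0; add k_3 = -13/7x - 3/7y² - 9/49y - 61/49 to the basis.

S(h_1,k_3): leading monomials are coprime, so the S-polynomial reduces to 0 (Buchberger's first criterion).
S(h_2,k_3): lcm = xy. S = -115/104y³ - 345/728y² - 345/728y + 115/56.
  leading term y³: subtract (115/2912)·h_1 from -115/104y³ - 345/728y² - 345/728y + 115/56 → 0
  remainder 0.

Every S-polynomial of the final basis reduces to 0, so we have a Gröbner basis.
Inter-reduce: drop elements whose leading term is divisible by another's, tail-reduce, and make monic.
Reduced Gröbner basis: {x + 3/13y² + 9/91y + 61/91, y³ + 3/7y² + 3/7y - 13/7}.

These coincide, so the ideals are equal.

Yes, the ideals are equal.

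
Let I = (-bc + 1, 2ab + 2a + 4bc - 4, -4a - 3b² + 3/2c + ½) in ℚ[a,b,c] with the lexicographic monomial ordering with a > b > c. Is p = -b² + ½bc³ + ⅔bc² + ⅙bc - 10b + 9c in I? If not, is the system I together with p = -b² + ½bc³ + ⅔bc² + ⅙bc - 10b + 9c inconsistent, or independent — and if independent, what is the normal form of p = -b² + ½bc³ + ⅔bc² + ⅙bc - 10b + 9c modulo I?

-b² + ½bc³ + ⅔bc² + ⅙bc - 10b + 9c is independent of I; its normal form modulo I is -9/2c³ - 6c² + 15/2c + 9.

First compute the reduced Gröbner basis of I by Buchberger's algorithm.
f_1 = -bc + 1, LT = bc.
f_2 = 2ab + 2a + 4bc - 4, LT = ab.
f_3 = -4a - 3b² + 3/2c + ½, LT = a.

S(f_1,f_2): lcm = abc. S = -ac - a - 2bc² + 2c.
  leading term ac: subtract (¼c)·f_3 from -ac - a - 2bc² + 2c → -a + ¾b²c - 2bc² - ⅜c² + 15/8c
  leading term a: subtract (¼)·f_3 from -a + ¾b²c - 2bc² - ⅜c² + 15/8c → ¾b²c + ¾b² - 2bc² - ⅜c² + 3/2c - ⅛
  leading term b²c: subtract (-¾b)·f_1 from ¾b²c + ¾b² - 2bc² - ⅜c² + 3/2c - ⅛ → ¾b² - 2bc² + ¾b - ⅜c² + 3/2c - ⅛
  leading term b²: no divisor's leading term divides it; move ¾b² to the remainder.
  leading term bc²: subtract (2c)·f_1 from -2bc² + ¾b - ⅜c² + 3/2c - ⅛ → ¾b - ⅜c² - ½c - ⅛
  leading term b: no divisor's leading term divides it; move ¾b to the remainder.
  leading term c²: no divisor's leading term divides it; move -⅜c² to the remainder.
  leading term c: no divisor's leading term divides it; move -½c to the remainder.
  leading term 1: no divisor's leading term divides it; move -⅛ to the remainder.
  remainder ¾b² + ¾b - ⅜c² - ½c - ⅛ ≠ 0; add h_4 = ¾b² + ¾b - ⅜c² - ½c - ⅛ to the basis.

S(f_1,h_4): lcm = b²c. S = -bc - b + ½c³ + ⅔c² + ⅙c.
  leading term bc: subtract (1)·f_1 from -bc - b + ½c³ + ⅔c² + ⅙c → -b + ½c³ + ⅔c² + ⅙c - 1
  leading term b: no divisor's leading term divides it; move -b to the remainder.
  leading term c³: no divisor's leading term divides it; move ½c³ to the remainder.
  leading term c²: no divisor's leading term divides it; move ⅔c² to the remainder.
  leading term c: no divisor's leading term divides it; move ⅙c to the remainder.
  leading term 1: no divisor's leading term divides it; move -1 to the remainder.
  remainder -b + ½c³ + ⅔c² + ⅙c - 1 ≠ 0; add h_5 = -b + ½c³ + ⅔c² + ⅙c - 1 to the basis.

S(f_1,h_5): lcm = bc. S = ½c⁴ + ⅔c³ + ⅙c² - c - 1.
  leading term c⁴: no divisor's leading term divides it; move ½c⁴ to the remainder.
  leading term c³: no divisor's leading term divides it; move ⅔c³ to the remainder.
  leading term c²: no divisor's leading term divides it; move ⅙c² to the remainder.
  leading term c: no divisor's leading term divides it; move -c to the remainder.
  leading term 1: no divisor's leading term divides it; move -1 to the remainder.
  remainder ½c⁴ + ⅔c³ + ⅙c² - c - 1 ≠ 0; add h_6 = ½c⁴ + ⅔c³ + ⅙c² - c - 1 to the basis.

The other S-polynomials (S(f_1,f_3), S(f_2,f_3), S(f_2,h_4), S(f_3,h_4), S(f_2,h_5), S(f_3,h_5), S(h_4,h_5), S(f_1,h_6), S(f_2,h_6), S(f_3,h_6), S(h_4,h_6), S(h_5,h_6)) all reduce to 0 modulo the current basis, so we have a Gröbner basis.
Inter-reduce: drop elements whose leading term is divisible by another's, tail-reduce, and make monic.
Reduced Gröbner basis: {a - ⅜c³ - ⅛c² + ¾, b - ½c³ - ⅔c² - ⅙c + 1, c⁴ + 4/3c³ + ⅓c² - 2c - 2}.
Label its elements g_1 = a - ⅜c³ - ⅛c² + ¾, g_2 = b - ½c³ - ⅔c² - ⅙c + 1, g_3 = c⁴ + 4/3c³ + ⅓c² - 2c - 2.

Reduce p = -b² + ½bc³ + ⅔bc² + ⅙bc - 10b + 9c modulo G:
  leading term b²: subtract (-b)·g_2 from -b² + ½bc³ + ⅔bc² + ⅙bc - 10b + 9c → -9b + 9c
  leading term b: subtract (-9)·g_2 from -9b + 9c → -9/2c³ - 6c² + 15/2c + 9
  leading term c³: no divisor's leading term divides it; move -9/2c³ to the remainder.
  leading term c²: no divisor's leading term divides it; move -6c² to the remainder.
  leading term c: no divisor's leading term divides it; move 15/2c to the remainder.
  leading term 1: no divisor's leading term divides it; move 9 to the remainder.
  normal form = -9/2c³ - 6c² + 15/2c + 9.
The normal form is nonzero, so p ∉ I. Since p minus its normal form lies in I, I + (p) = I + (r) where r = -9/2c³ - 6c² + 15/2c + 9; decide whether this ideal is the whole ring.
Run Buchberger on G together with r (pairs among the g_i already reduce to 0 since G is a Gröbner basis):
g_1 = a - ⅜c³ - ⅛c² + ¾, LT = a.
g_2 = b - ½c³ - ⅔c² - ⅙c + 1, LT = b.
g_3 = c⁴ + 4/3c³ + ⅓c² - 2c - 2, LT = c⁴.
r = -9/2c³ - 6c² + 15/2c + 9, LT = c³.

S(g_3,r): lcm = c⁴. S = 2c² - 2.
  leading term c²: no divisor's leading term divides it; move 2c² to the remainder.
  leading term 1: no divisor's leading term divides it; move -2 to the remainder.
  remainder 2c² - 2 ≠ 0; add m_5 = 2c² - 2 to the basis.

S(g_3,m_5): lcm = c⁴. S = 4/3c³ + 4/3c² - 2c - 2.
  leading term c³: subtract (-8/27)·r from 4/3c³ + 4/3c² - 2c - 2 → -4/9c² + 2/9c + ⅔
  leading term c²: subtract (-2/9)·m_5 from -4/9c² + 2/9c + ⅔ → 2/9c + 2/9
  leading term c: no divisor's leading term divides it; move 2/9c to the remainder.
  leading term 1: no divisor's leading term divides it; move 2/9 to the remainder.
  remainder 2/9c + 2/9 ≠ 0; add m_6 = 2/9c + 2/9 to the basis.

The other S-polynomials (S(g_1,g_2), S(g_1,g_3), S(g_1,r), S(g_2,g_3), S(g_2,r), S(g_1,m_5), S(g_2,m_5), S(r,m_5), S(g_1,m_6), S(g_2,m_6), S(g_3,m_6), S(r,m_6), S(m_5,m_6)) all reduce to 0 modulo the current basis, so we have a Gröbner basis.
Inter-reduce: drop elements whose leading term is divisible by another's, tail-reduce, and make monic.
Reduced Gröbner basis: {a + 1, b + 1, c + 1}.
The reduced Gröbner basis of I + (p) is {a + 1, b + 1, c + 1} ≠ {1}, a proper ideal, so the enlarged system stays consistent: p is independent of I, with normal form -9/2c³ - 6c² + 15/2c + 9.

Ideal membership is decidable via reduction modulo a Gröbner basis.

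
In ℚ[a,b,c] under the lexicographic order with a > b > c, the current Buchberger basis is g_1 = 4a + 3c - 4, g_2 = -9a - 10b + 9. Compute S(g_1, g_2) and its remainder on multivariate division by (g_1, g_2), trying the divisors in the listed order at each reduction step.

lcm(LM(g_1), LM(g_2)) = a.
S = (lcm/LT(g_1))·g_1 − (lcm/LT(g_2))·g_2 = -10/9b + ¾c.
Reduce S modulo (g_1, g_2) in that order:
  leading term b: no divisor's leading term divides it; move -10/9b to the remainder.
  leading term c: no divisor's leading term divides it; move ¾c to the remainder.
The remainder -10/9b + ¾c is nonzero, so it would be added as the next basis element.

S(g_1, g_2) = -10/9b + ¾c; remainder on division = -10/9b + ¾c.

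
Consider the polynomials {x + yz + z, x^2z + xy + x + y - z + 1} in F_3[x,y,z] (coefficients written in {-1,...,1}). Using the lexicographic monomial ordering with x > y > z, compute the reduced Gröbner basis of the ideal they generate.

G = {x + yz + z, y^2z^3 - y^2z - yz^3 + yz + y + z^3 + z + 1}

The reduced Gröbner basis is the canonical form of the ideal for this ordering.

f_1 = x + yz + z, LT = x.
f_2 = x^2z + xy + x + y - z + 1, LT = x^2z.

S(f_1,f_2): lcm = x^2z. S = xyz^2 - xy + xz^2 - x - y + z - 1.
  reduce S modulo (f_1, f_2):
  remainder -y^2z^3 + y^2z + yz^3 - yz - y - z^3 - z - 1 ≠ 0; add g_3 = -y^2z^3 + y^2z + yz^3 - yz - y - z^3 - z - 1 to the basis.

The other S-polynomials (S(f_1,g_3), S(f_2,g_3)) all reduce to 0 modulo the current basis, so we have a Gröbner basis.
Inter-reduce: drop elements whose leading term is divisible by another's, tail-reduce, and make monic.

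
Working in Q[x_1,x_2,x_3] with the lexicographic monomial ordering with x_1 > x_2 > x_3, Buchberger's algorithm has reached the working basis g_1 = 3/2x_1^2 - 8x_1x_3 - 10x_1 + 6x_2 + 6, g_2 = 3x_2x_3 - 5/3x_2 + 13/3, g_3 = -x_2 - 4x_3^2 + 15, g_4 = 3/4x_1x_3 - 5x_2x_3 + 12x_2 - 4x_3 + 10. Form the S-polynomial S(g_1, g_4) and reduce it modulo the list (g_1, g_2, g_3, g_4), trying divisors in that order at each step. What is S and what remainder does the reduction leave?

lcm(LM(g_1), LM(g_4)) = x_1^2x_3.
S = (lcm/LT(g_1))·g_1 − (lcm/LT(g_4))·g_4 = 20/3x_1x_2x_3 - 16x_1x_2 - 16/3x_1x_3^2 - 4/3x_1x_3 - 40/3x_1 + 4x_2x_3 + 4x_3.
Reduce S modulo (g_1, g_2, g_3, g_4) in that order:
  leading term x_1x_2x_3: subtract (20/9x_1)·g_2 from 20/3x_1x_2x_3 - 16x_1x_2 - 16/3x_1x_3^2 - 4/3x_1x_3 - 40/3x_1 + 4x_2x_3 + 4x_3 → -332/27x_1x_2 - 16/3x_1x_3^2 - 4/3x_1x_3 - 620/27x_1 + 4x_2x_3 + 4x_3
  leading term x_1x_2: subtract (332/27x_1)·g_3 from -332/27x_1x_2 - 16/3x_1x_3^2 - 4/3x_1x_3 - 620/27x_1 + 4x_2x_3 + 4x_3 → 1184/27x_1x_3^2 - 4/3x_1x_3 - 5600/27x_1 + 4x_2x_3 + 4x_3
  leading term x_1x_3^2: subtract (4736/81x_3)·g_4 from 1184/27x_1x_3^2 - 4/3x_1x_3 - 5600/27x_1 + 4x_2x_3 + 4x_3 → -4/3x_1x_3 - 5600/27x_1 + 23680/81x_2x_3^2 - 18836/27x_2x_3 + 18944/81x_3^2 - 47036/81x_3
  leading term x_1x_3: subtract (-16/9)·g_4 from -4/3x_1x_3 - 5600/27x_1 + 23680/81x_2x_3^2 - 18836/27x_2x_3 + 18944/81x_3^2 - 47036/81x_3 → -5600/27x_1 + 23680/81x_2x_3^2 - 19076/27x_2x_3 + 64/3x_2 + 18944/81x_3^2 - 47612/81x_3 + 160/9
  leading term x_1: no divisor's leading term divides it; move -5600/27x_1 to the remainder.
  leading term x_2x_3^2: subtract (23680/243x_3)·g_2 from 23680/81x_2x_3^2 - 19076/27x_2x_3 + 64/3x_2 + 18944/81x_3^2 - 47612/81x_3 + 160/9 → -396652/729x_2x_3 + 64/3x_2 + 18944/81x_3^2 - 736348/729x_3 + 160/9
  leading term x_2x_3: subtract (-396652/2187)·g_2 from -396652/729x_2x_3 + 64/3x_2 + 18944/81x_3^2 - 736348/729x_3 + 160/9 → -1843292/6561x_2 + 18944/81x_3^2 - 736348/729x_3 + 5273116/6561
  leading term x_2: subtract (1843292/6561)·g_3 from -1843292/6561x_2 + 18944/81x_3^2 - 736348/729x_3 + 5273116/6561 → 8907632/6561x_3^2 - 736348/729x_3 - 22376264/6561
  leading term x_3^2: no divisor's leading term divides it; move 8907632/6561x_3^2 to the remainder.
  leading term x_3: no divisor's leading term divides it; move -736348/729x_3 to the remainder.
  leading term 1: no divisor's leading term divides it; move -22376264/6561 to the remainder.
The remainder -5600/27x_1 + 8907632/6561x_3^2 - 736348/729x_3 - 22376264/6561 is nonzero, so it would be added as the next basis element.

S(g_1, g_4) = 20/3x_1x_2x_3 - 16x_1x_2 - 16/3x_1x_3^2 - 4/3x_1x_3 - 40/3x_1 + 4x_2x_3 + 4x_3; remainder on division = -5600/27x_1 + 8907632/6561x_3^2 - 736348/729x_3 - 22376264/6561.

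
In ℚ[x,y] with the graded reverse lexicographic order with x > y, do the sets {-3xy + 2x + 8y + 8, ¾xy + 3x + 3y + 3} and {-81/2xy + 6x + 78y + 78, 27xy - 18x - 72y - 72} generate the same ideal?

Equality of ideals is decidable: compute both reduced Gröbner bases (unique for the ordering) and check whether they agree.
Buchberger on the first generating set:
f_1 = -3xy + 2x + 8y + 8, LT = xy.
f_2 = ¾xy + 3x + 3y + 3, LT = xy.

S(f_1,f_2): lcm = xy. S = -14/3x - 20/3y - 20/3.
  leading term x: no divisor's leading term divides it; move -14/3x to the remainder.
  leading term y: no divisor's leading term divides it; move -20/3y to the remainder.
  leading term 1: no divisor's leading term divides it; move -20/3 to the remainder.
  remainder -14/3x - 20/3y - 20/3 ≠ 0; add g_3 = -14/3x - 20/3y - 20/3 to the basis.

S(f_1,g_3): lcm = xy. S = -10/7y² - ⅔x - 86/21y - 8/3.
  leading term y²: no divisor's leading term divides it; move -10/7y² to the remainder.
  leading term x: subtract (1/7)·g_3 from -⅔x - 86/21y - 8/3 → -22/7y - 12/7
  leading term y: no divisor's leading term divides it; move -22/7y to the remainder.
  leading term 1: no divisor's leading term divides it; move -12/7 to the remainder.
  remainder -10/7y² - 22/7y - 12/7 ≠ 0; add g_4 = -10/7y² - 22/7y - 12/7 to the basis.

The other S-polynomials (S(f_2,g_3), S(f_1,g_4), S(f_2,g_4), S(g_3,g_4)) all reduce to 0 modulo the current basis, so we have a Gröbner basis.
Inter-reduce: drop elements whose leading term is divisible by another's, tail-reduce, and make monic.
Reduced Gröbner basis: {y² + 11/5y + 6/5, x + 10/7y + 10/7}.

Buchberger on the second generating set:
h_1 = -81/2xy + 6x + 78y + 78, LT = xy.
h_2 = 27xy - 18x - 72y - 72, LT = xy.

S(h_1,h_2): lcm = xy. S = 14/27x + 20/27y + 20/27.
  leading term x: no divisor's leading term divides it; move 14/27x to the remainder.
  leading term y: no divisor's leading term divides it; move 20/27y to the remainder.
  leading term 1: no divisor's leading term divides it; move 20/27 to the remainder.
  remainder 14/27x + 20/27y + 20/27 ≠ 0; add k_3 = 14/27x + 20/27y + 20/27 to the basis.

S(h_1,k_3): lcm = xy. S = -10/7y² - 4/27x - 634/189y - 52/27.
  leading term y²: no divisor's leading term divides it; move -10/7y² to the remainder.
  leading term x: subtract (-2/7)·k_3 from -4/27x - 634/189y - 52/27 → -22/7y - 12/7
  leading term y: no divisor's leading term divides it; move -22/7y to the remainder.
  leading term 1: no divisor's leading term divides it; move -12/7 to the remainder.
  remainder -10/7y² - 22/7y - 12/7 ≠ 0; add k_4 = -10/7y² - 22/7y - 12/7 to the basis.

The other S-polynomials (S(h_2,k_3), S(h_1,k_4), S(h_2,k_4), S(k_3,k_4)) all reduce to 0 modulo the current basis, so we have a Gröbner basis.
Inter-reduce: drop elements whose leading term is divisible by another's, tail-reduce, and make monic.
Reduced Gröbner basis: {y² + 11/5y + 6/5, x + 10/7y + 10/7}.

Same reduced basis, so the two generating sets span the same ideal.
The choice of monomial ordering does not affect the verdict — as long as both bases are computed under the same ordering, their equality decides ideal equality.

Yes, the ideals are equal.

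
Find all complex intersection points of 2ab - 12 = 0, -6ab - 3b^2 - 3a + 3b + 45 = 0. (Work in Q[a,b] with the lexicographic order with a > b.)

{(-3, -2), (3 + sqrt(3)*I, 3/2 - sqrt(3)*I/2), (3 - sqrt(3)*I, 3/2 + sqrt(3)*I/2)}

Compute a lex Gröbner basis by Buchberger's algorithm.
f_1 = 2ab - 12, LT = ab.
f_2 = -6ab - 3a - 3b^2 + 3b + 45, LT = ab.

S(f_1,f_2): lcm = ab. S = -1/2a - 1/2b^2 + 1/2b + 3/2.
  leading term a: no divisor's leading term divides it; move -1/2a to the remainder.
  leading term b^2: no divisor's leading term divides it; move -1/2b^2 to the remainder.
  leading term b: no divisor's leading term divides it; move 1/2b to the remainder.
  leading term 1: no divisor's leading term divides it; move 3/2 to the remainder.
  remainder -1/2a - 1/2b^2 + 1/2b + 3/2 ≠ 0; add h_3 = -1/2a - 1/2b^2 + 1/2b + 3/2 to the basis.

S(f_1,h_3): lcm = ab. S = -b^3 + b^2 + 3b - 6.
  leading term b^3: no divisor's leading term divides it; move -b^3 to the remainder.
  leading term b^2: no divisor's leading term divides it; move b^2 to the remainder.
  leading term b: no divisor's leading term divides it; move 3b to the remainder.
  leading term 1: no divisor's leading term divides it; move -6 to the remainder.
  remainder -b^3 + b^2 + 3b - 6 ≠ 0; add h_4 = -b^3 + b^2 + 3b - 6 to the basis.

The other S-polynomials (S(f_2,h_3), S(f_1,h_4), S(f_2,h_4), S(h_3,h_4)) all reduce to 0 modulo the current basis, so we have a Gröbner basis.
Inter-reduce: drop elements whose leading term is divisible by another's, tail-reduce, and make monic.
Reduced Gröbner basis: {a + b^2 - b - 3, b^3 - b^2 - 3b + 6}.

Since the basis is lex-ordered, b^3 - b^2 - 3b + 6 is univariate in b. Its roots are {-2, 3/2 - sqrt(3)*I/2, 3/2 + sqrt(3)*I/2}. Back-substituting each root into the other basis elements fixes the other coordinates.
  b = -2: the earlier basis element becomes a + 3 = 0, giving a = -3 — point (-3, -2).
  b = 3/2 - sqrt(3)*I/2: the earlier basis element becomes a - 3 - sqrt(3)*I = 0, giving a = 3 + sqrt(3)*I — point (3 + sqrt(3)*I, 3/2 - sqrt(3)*I/2).
  b = 3/2 + sqrt(3)*I/2: the earlier basis element becomes a - 3 + sqrt(3)*I = 0, giving a = 3 - sqrt(3)*I — point (3 - sqrt(3)*I, 3/2 + sqrt(3)*I/2).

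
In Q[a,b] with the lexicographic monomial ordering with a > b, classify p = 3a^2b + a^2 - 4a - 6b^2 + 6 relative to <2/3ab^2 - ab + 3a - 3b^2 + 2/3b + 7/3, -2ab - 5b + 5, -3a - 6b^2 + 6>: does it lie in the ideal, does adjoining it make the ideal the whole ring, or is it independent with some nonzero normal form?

First compute the reduced Gröbner basis of I by Buchberger's algorithm.
f_1 = 2/3ab^2 - ab + 3a - 3b^2 + 2/3b + 7/3, LT = ab^2.
f_2 = -2ab - 5b + 5, LT = ab.
f_3 = -3a - 6b^2 + 6, LT = a.

S(f_1,f_2): lcm = ab^2. S = -3/2ab + 9/2a - 7b^2 + 7/2b + 7/2.
  leading term ab: subtract (3/4)·f_2 from -3/2ab + 9/2a - 7b^2 + 7/2b + 7/2 → 9/2a - 7b^2 + 29/4b - 1/4
  leading term a: subtract (-3/2)·f_3 from 9/2a - 7b^2 + 29/4b - 1/4 → -16b^2 + 29/4b + 35/4
  leading term b^2: no divisor's leading term divides it; move -16b^2 to the remainder.
  leading term b: no divisor's leading term divides it; move 29/4b to the remainder.
  leading term 1: no divisor's leading term divides it; move 35/4 to the remainder.
  remainder -16b^2 + 29/4b + 35/4 ≠ 0; add h_4 = -16b^2 + 29/4b + 35/4 to the basis.

S(f_1,f_3): lcm = ab^2. S = -3/2ab + 9/2a - 2b^4 - 5/2b^2 + b + 7/2.
  leading term ab: subtract (3/4)·f_2 from -3/2ab + 9/2a - 2b^4 - 5/2b^2 + b + 7/2 → 9/2a - 2b^4 - 5/2b^2 + 19/4b - 1/4
  leading term a: subtract (-3/2)·f_3 from 9/2a - 2b^4 - 5/2b^2 + 19/4b - 1/4 → -2b^4 - 23/2b^2 + 19/4b + 35/4
  leading term b^4: subtract (1/8b^2)·h_4 from -2b^4 - 23/2b^2 + 19/4b + 35/4 → -29/32b^3 - 403/32b^2 + 19/4b + 35/4
  leading term b^3: subtract (29/512b)·h_4 from -29/32b^3 - 403/32b^2 + 19/4b + 35/4 → -26633/2048b^2 + 8713/2048b + 35/4
  leading term b^2: subtract (26633/32768)·h_4 from -26633/2048b^2 + 8713/2048b + 35/4 → -214725/131072b + 214725/131072
  leading term b: no divisor's leading term divides it; move -214725/131072b to the remainder.
  leading term 1: no divisor's leading term divides it; move 214725/131072 to the remainder.
  remainder -214725/131072b + 214725/131072 ≠ 0; add h_5 = -214725/131072b + 214725/131072 to the basis.

The other S-polynomials (S(f_2,f_3), S(f_1,h_4), S(f_2,h_4), S(f_3,h_4), S(f_1,h_5), S(f_2,h_5), S(f_3,h_5), S(h_4,h_5)) all reduce to 0 modulo the current basis, so we have a Gröbner basis.
Inter-reduce: drop elements whose leading term is divisible by another's, tail-reduce, and make monic.
Reduced Gröbner basis: {a, b - 1}.
Label its elements g_1 = a, g_2 = b - 1.

Reduce p = 3a^2b + a^2 - 4a - 6b^2 + 6 modulo G:
  leading term a^2b: subtract (3ab)·g_1 from 3a^2b + a^2 - 4a - 6b^2 + 6 → a^2 - 4a - 6b^2 + 6
  leading term a^2: subtract (a)·g_1 from a^2 - 4a - 6b^2 + 6 → -4a - 6b^2 + 6
  leading term a: subtract (-4)·g_1 from -4a - 6b^2 + 6 → -6b^2 + 6
  leading term b^2: subtract (-6b)·g_2 from -6b^2 + 6 → -6b + 6
  leading term b: subtract (-6)·g_2 from -6b + 6 → 0
  normal form = 0.
Since the normal form is 0, p ∈ I.

3a^2b + a^2 - 4a - 6b^2 + 6 lies in I (it reduces to 0).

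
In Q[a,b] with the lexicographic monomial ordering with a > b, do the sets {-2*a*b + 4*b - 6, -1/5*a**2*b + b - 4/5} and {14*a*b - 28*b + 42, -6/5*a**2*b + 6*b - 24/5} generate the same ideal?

Yes, the ideals are equal.

Two ideals are equal iff their reduced Gröbner bases coincide (the reduced basis is unique for a fixed ordering).
Buchberger on the first generating set:
f_1 = -2*a*b + 4*b - 6, LT = a*b.
f_2 = -1/5*a**2*b + b - 4/5, LT = a**2*b.

S(f_1,f_2): lcm = a**2*b. S = -2*a*b + 3*a + 5*b - 4.
  reduce S modulo (f_1, f_2):
  remainder 3*a + b + 2 ≠ 0; add g_3 = 3*a + b + 2 to the basis.

S(f_1,g_3): lcm = a*b. S = -1/3*b**2 - 8/3*b + 3.
  reduce S modulo (f_1, f_2, g_3):
  remainder -1/3*b**2 - 8/3*b + 3 ≠ 0; add g_4 = -1/3*b**2 - 8/3*b + 3 to the basis.

The other S-polynomials (S(f_2,g_3), S(f_1,g_4), S(f_2,g_4), S(g_3,g_4)) all reduce to 0 modulo the current basis, so we have a Gröbner basis.
Inter-reduce: drop elements whose leading term is divisible by another's, tail-reduce, and make monic.
Reduced Gröbner basis: {a + 1/3*b + 2/3, b**2 + 8*b - 9}.

Buchberger on the second generating set:
h_1 = 14*a*b - 28*b + 42, LT = a*b.
h_2 = -6/5*a**2*b + 6*b - 24/5, LT = a**2*b.

S(h_1,h_2): lcm = a**2*b. S = -2*a*b + 3*a + 5*b - 4.
  reduce S modulo (h_1, h_2):
  remainder 3*a + b + 2 ≠ 0; add k_3 = 3*a + b + 2 to the basis.

S(h_1,k_3): lcm = a*b. S = -1/3*b**2 - 8/3*b + 3.
  reduce S modulo (h_1, h_2, k_3):
  remainder -1/3*b**2 - 8/3*b + 3 ≠ 0; add k_4 = -1/3*b**2 - 8/3*b + 3 to the basis.

The other S-polynomials (S(h_2,k_3), S(h_1,k_4), S(h_2,k_4), S(k_3,k_4)) all reduce to 0 modulo the current basis, so we have a Gröbner basis.
Inter-reduce: drop elements whose leading term is divisible by another's, tail-reduce, and make monic.
Reduced Gröbner basis: {a + 1/3*b + 2/3, b**2 + 8*b - 9}.

The two bases agree; hence the ideals are identical.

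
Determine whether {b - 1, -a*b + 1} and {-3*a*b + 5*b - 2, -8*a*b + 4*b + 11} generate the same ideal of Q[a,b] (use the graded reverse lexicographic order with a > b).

For a fixed monomial order, each ideal has a unique reduced Gröbner basis; comparing bases decides equality.
Buchberger on the first generating set:
f_1 = b - 1, LT = b.
f_2 = -a*b + 1, LT = a*b.

S(f_1,f_2): lcm = a*b. S = -a + 1.
  leading term a: no divisor's leading term divides it; move -a to the remainder.
  leading term 1: no divisor's leading term divides it; move 1 to the remainder.
  remainder -a + 1 ≠ 0; add g_3 = -a + 1 to the basis.

S(f_1,g_3): leading monomials are coprime, so the S-polynomial reduces to 0 (Buchberger's first criterion).
S(f_2,g_3): lcm = a*b. S = b - 1.
  leading term b: subtract (1)·f_1 from b - 1 → 0
  remainder 0.

Every S-polynomial of the final basis reduces to 0, so we have a Gröbner basis.
Inter-reduce: drop elements whose leading term is divisible by another's, tail-reduce, and make monic.
Reduced Gröbner basis: {a - 1, b - 1}.

Buchberger on the second generating set:
h_1 = -3*a*b + 5*b - 2, LT = a*b.
h_2 = -8*a*b + 4*b + 11, LT = a*b.

S(h_1,h_2): lcm = a*b. S = -7/6*b + 49/24.
  leading term b: no divisor's leading term divides it; move -7/6*b to the remainder.
  leading term 1: no divisor's leading term divides it; move 49/24 to the remainder.
  remainder -7/6*b + 49/24 ≠ 0; add k_3 = -7/6*b + 49/24 to the basis.

S(h_1,k_3): lcm = a*b. S = 7/4*a - 5/3*b + 2/3.
  leading term a: no divisor's leading term divides it; move 7/4*a to the remainder.
  leading term b: subtract (10/7)·k_3 from -5/3*b + 2/3 → -9/4
  leading term 1: no divisor's leading term divides it; move -9/4 to the remainder.
  remainder 7/4*a - 9/4 ≠ 0; add k_4 = 7/4*a - 9/4 to the basis.

S(h_2,k_3): lcm = a*b. S = 7/4*a - 1/2*b - 11/8.
  leading term a: subtract (1)·k_4 from 7/4*a - 1/2*b - 11/8 → -1/2*b + 7/8
  leading term b: subtract (3/7)·k_3 from -1/2*b + 7/8 → 0
  remainder 0.

S(h_1,k_4): lcm = a*b. S = -8/21*b + 2/3.
  leading term b: subtract (16/49)·k_3 from -8/21*b + 2/3 → 0
  remainder 0.

S(h_2,k_4): lcm = a*b. S = 11/14*b - 11/8.
  leading term b: subtract (-33/49)·k_3 from 11/14*b - 11/8 → 0
  remainder 0.

S(k_3,k_4): leading monomials are coprime, so the S-polynomial reduces to 0 (Buchberger's first criterion).
Every S-polynomial of the final basis reduces to 0, so we have a Gröbner basis.
Inter-reduce: drop elements whose leading term is divisible by another's, tail-reduce, and make monic.
Reduced Gröbner basis: {a - 9/7, b - 7/4}.

The bases are distinct; the ideals are different.

No, the ideals differ.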